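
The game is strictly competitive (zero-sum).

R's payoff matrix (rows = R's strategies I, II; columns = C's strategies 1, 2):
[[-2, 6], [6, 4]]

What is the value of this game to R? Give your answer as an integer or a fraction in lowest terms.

Row minima are -2 and 4, so R's maximin is 4; column maxima are 6 and 6, so C's minimax is 6. These differ, so the equilibrium is in mixed strategies.
Let R play I with probability p. C is indifferent when −2p + 6(1−p) = 6p + 4(1−p), giving p = 1/5.
Let C play 1 with probability q. R is indifferent when −2q + 6(1−q) = 6q + 4(1−q), giving q = 1/5.
The value is -2·(1/5) + (6)·(4/5) = 22/5.

22/5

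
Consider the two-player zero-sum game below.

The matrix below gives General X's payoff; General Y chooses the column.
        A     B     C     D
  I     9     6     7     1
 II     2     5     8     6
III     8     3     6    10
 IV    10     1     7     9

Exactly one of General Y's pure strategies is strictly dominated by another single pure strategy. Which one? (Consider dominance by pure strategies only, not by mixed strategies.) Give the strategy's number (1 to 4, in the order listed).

General Y prefers columns that give General X less. Compare C with B: 6 < 7, 5 < 8, 3 < 6, 1 < 7.
So B strictly dominates C for General Y; C is strictly dominated.

3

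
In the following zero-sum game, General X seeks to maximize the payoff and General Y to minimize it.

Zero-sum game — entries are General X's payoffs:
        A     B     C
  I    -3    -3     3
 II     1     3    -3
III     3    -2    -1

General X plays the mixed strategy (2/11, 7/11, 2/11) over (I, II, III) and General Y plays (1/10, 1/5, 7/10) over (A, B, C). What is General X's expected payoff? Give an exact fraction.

Against (1/10, 1/5, 7/10), each row's expected payoff is I: 6/5; II: -7/5; III: -4/5.
Taking the (2/11, 7/11, 2/11)-weighted average: (2/11)·(6/5) + (7/11)·(-7/5) + (2/11)·(-4/5) = -9/11.

-9/11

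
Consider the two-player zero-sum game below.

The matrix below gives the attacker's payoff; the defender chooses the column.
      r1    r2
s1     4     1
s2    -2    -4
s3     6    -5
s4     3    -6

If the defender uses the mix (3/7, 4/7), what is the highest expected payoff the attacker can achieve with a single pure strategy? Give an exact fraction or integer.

16/7

s1: (4)·(3/7) + (1)·(4/7) = 16/7.
s2: (-2)·(3/7) + (-4)·(4/7) = -22/7.
s3: (6)·(3/7) + (-5)·(4/7) = -2/7.
s4: (3)·(3/7) + (-6)·(4/7) = -15/7.
The best pure response is s1 with expected payoff 16/7.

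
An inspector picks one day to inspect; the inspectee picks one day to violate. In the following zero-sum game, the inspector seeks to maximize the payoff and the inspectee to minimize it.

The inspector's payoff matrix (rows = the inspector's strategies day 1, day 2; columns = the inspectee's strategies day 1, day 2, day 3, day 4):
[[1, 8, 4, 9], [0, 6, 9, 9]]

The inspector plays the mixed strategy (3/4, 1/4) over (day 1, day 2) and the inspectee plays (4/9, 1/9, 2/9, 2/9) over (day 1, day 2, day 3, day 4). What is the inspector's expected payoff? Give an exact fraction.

13/3

Against (4/9, 1/9, 2/9, 2/9), each row's expected payoff is day 1: 38/9; day 2: 14/3.
Taking the (3/4, 1/4)-weighted average: (3/4)·(38/9) + (1/4)·(14/3) = 13/3.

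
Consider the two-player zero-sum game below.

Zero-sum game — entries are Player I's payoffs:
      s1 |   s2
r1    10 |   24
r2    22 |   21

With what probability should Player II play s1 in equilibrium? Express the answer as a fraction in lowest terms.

Row minima are 10 and 21, so Player I's maximin is 21; column maxima are 22 and 24, so Player II's minimax is 22. These differ, so the equilibrium is in mixed strategies.
Let Player II play s1 with probability q. Player I is indifferent when 10q + 24(1−q) = 22q + 21(1−q), giving q = 1/5.

1/5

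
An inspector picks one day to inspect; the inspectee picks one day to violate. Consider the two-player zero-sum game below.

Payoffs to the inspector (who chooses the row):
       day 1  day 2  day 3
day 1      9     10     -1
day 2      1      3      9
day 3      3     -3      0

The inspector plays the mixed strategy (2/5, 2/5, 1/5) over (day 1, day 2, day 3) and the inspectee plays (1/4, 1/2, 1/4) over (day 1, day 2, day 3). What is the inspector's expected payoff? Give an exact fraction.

Against (1/4, 1/2, 1/4), each row's expected payoff is day 1: 7; day 2: 4; day 3: -3/4.
Taking the (2/5, 2/5, 1/5)-weighted average: (2/5)·(7) + (2/5)·(4) + (1/5)·(-3/4) = 17/4.

17/4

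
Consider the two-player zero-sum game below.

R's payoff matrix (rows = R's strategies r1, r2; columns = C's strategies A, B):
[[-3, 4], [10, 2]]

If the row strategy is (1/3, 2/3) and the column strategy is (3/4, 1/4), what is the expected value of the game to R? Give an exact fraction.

59/12

Against (3/4, 1/4), each row's expected payoff is r1: -5/4; r2: 8.
Taking the (1/3, 2/3)-weighted average: (1/3)·(-5/4) + (2/3)·(8) = 59/12.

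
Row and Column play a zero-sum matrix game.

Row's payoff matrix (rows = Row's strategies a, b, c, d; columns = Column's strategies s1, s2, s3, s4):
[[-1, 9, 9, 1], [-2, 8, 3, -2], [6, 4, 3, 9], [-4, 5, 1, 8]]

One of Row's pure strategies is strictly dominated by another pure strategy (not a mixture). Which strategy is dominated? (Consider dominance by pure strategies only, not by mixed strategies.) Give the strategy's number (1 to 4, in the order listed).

2

Compare b with a: -1 > -2, 9 > 8, 9 > 3, 1 > -2.
So a strictly dominates b for Row; b is strictly dominated.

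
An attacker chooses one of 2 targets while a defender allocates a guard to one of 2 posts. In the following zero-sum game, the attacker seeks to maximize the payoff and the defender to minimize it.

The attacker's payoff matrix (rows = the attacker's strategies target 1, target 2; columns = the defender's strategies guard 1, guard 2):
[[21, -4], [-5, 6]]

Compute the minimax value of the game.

53/18

Row minima are -4 and -5, so the attacker's maximin is -4; column maxima are 21 and 6, so the defender's minimax is 6. These differ, so the equilibrium is in mixed strategies.
Let the attacker play target 1 with probability p. The defender is indifferent when 21p − 5(1−p) = −4p + 6(1−p), giving p = 11/36.
Let the defender play guard 1 with probability q. The attacker is indifferent when 21q − 4(1−q) = −5q + 6(1−q), giving q = 5/18.
The value is 21·(5/18) + (-4)·(13/18) = 53/18.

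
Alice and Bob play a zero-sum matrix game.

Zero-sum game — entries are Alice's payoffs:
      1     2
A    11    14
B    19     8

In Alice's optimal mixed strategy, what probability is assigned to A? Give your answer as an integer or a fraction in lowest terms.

Row minima are 11 and 8, so Alice's maximin is 11; column maxima are 19 and 14, so Bob's minimax is 14. These differ, so the equilibrium is in mixed strategies.
Let Alice play A with probability p. Bob is indifferent when 11p + 19(1−p) = 14p + 8(1−p), giving p = 11/14.

11/14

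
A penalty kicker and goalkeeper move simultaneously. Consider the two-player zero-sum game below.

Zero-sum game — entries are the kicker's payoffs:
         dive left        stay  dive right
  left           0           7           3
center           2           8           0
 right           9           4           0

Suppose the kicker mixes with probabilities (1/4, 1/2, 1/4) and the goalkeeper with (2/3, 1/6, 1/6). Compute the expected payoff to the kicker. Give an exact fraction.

41/12

Against (2/3, 1/6, 1/6), each row's expected payoff is left: 5/3; center: 8/3; right: 20/3.
Taking the (1/4, 1/2, 1/4)-weighted average: (1/4)·(5/3) + (1/2)·(8/3) + (1/4)·(20/3) = 41/12.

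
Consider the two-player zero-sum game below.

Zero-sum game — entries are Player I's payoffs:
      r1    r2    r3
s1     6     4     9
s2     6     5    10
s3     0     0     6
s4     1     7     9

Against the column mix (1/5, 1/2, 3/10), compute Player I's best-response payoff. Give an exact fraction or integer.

s1: (6)·(1/5) + (4)·(1/2) + (9)·(3/10) = 59/10.
s2: (6)·(1/5) + (5)·(1/2) + (10)·(3/10) = 67/10.
s3: (0)·(1/5) + (0)·(1/2) + (6)·(3/10) = 9/5.
s4: (1)·(1/5) + (7)·(1/2) + (9)·(3/10) = 32/5.
The best pure response is s2 with expected payoff 67/10.

67/10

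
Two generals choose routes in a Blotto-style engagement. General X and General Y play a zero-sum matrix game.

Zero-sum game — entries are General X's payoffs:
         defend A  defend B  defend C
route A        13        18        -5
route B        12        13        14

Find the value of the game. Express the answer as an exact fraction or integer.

121/10

Column defend B is strictly dominated by defend A for General Y (it gives General X more in every row).
The remaining 2×2 game on (route A, route B) × (defend A, defend C) has no saddle point. Let General X play route A with probability p; indifference gives 13p + 12(1−p) = −5p + 14(1−p), so p = 1/10.
Similarly General Y's optimal q on defend A is 19/20, and the value is 13·(19/20) + (-5)·(1/20) = 121/10.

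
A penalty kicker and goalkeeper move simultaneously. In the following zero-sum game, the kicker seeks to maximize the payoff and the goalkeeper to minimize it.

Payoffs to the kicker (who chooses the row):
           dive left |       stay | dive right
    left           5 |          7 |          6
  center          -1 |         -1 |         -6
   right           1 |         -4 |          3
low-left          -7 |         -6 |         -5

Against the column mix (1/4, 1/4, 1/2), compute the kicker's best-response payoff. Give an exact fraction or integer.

left: (5)·(1/4) + (7)·(1/4) + (6)·(1/2) = 6.
center: (-1)·(1/4) + (-1)·(1/4) + (-6)·(1/2) = -7/2.
right: (1)·(1/4) + (-4)·(1/4) + (3)·(1/2) = 3/4.
low-left: (-7)·(1/4) + (-6)·(1/4) + (-5)·(1/2) = -23/4.
The best pure response is left with expected payoff 6.

6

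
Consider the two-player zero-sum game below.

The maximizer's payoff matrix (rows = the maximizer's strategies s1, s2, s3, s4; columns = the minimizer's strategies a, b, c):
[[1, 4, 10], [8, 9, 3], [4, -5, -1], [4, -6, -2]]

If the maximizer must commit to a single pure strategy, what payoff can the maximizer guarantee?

The worst-case payoff for each row is s1: 1, s2: 3, s3: -5, s4: -6.
The best of these is 3.

3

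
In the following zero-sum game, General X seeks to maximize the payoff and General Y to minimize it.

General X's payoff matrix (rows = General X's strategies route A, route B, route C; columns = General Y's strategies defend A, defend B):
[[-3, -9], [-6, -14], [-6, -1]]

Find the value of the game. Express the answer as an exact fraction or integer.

-51/11

Row route B is strictly dominated by row route A, so General X never plays it.
The remaining 2×2 game on (route A, route C) × (defend A, defend B) has no saddle point. Let General X play route A with probability p; indifference gives −3p − 6(1−p) = −9p − (1−p), so p = 5/11.
Similarly General Y's optimal q on defend A is 8/11, and the value is -3·(8/11) + (-9)·(3/11) = -51/11.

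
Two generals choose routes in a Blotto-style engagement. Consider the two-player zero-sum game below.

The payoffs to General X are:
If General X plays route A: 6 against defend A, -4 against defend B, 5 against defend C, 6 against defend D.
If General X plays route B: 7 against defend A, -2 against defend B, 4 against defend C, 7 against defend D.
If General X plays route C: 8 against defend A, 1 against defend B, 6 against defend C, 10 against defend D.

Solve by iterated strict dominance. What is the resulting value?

Row route B is strictly dominated by row route C (8>7, 1>-2, 6>4, 10>7); eliminate route B.
Row route A is strictly dominated by row route C (8>6, 1>-4, 6>5, 10>6); eliminate route A.
Column defend D is strictly dominated by defend A for General Y (8<10); eliminate defend D.
Column defend C is strictly dominated by defend B for General Y (1<6); eliminate defend C.
Column defend A is strictly dominated by defend B for General Y (1<8); eliminate defend A.
Only (route C, defend B) remains, with payoff 1.

1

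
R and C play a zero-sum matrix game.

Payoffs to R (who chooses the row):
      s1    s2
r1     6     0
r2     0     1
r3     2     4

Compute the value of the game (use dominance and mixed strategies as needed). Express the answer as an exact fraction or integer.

3

Row r2 is strictly dominated by row r3, so R never plays it.
The remaining 2×2 game on (r1, r3) × (s1, s2) has no saddle point. Let R play r1 with probability p; indifference gives 6p + 2(1−p) = 4(1−p), so p = 1/4.
Similarly C's optimal q on s1 is 1/2, and the value is 6·(1/2) + (0)·(1/2) = 3.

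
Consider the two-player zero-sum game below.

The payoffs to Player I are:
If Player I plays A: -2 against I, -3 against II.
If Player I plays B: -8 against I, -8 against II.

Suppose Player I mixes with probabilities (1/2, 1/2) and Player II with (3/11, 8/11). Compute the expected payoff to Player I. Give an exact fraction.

Against (3/11, 8/11), each row's expected payoff is A: -30/11; B: -8.
Taking the (1/2, 1/2)-weighted average: (1/2)·(-30/11) + (1/2)·(-8) = -59/11.

-59/11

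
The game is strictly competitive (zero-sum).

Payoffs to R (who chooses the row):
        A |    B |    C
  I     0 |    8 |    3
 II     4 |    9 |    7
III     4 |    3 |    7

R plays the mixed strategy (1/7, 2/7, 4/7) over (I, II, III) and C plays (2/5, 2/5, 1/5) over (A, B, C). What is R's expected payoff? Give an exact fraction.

Against (2/5, 2/5, 1/5), each row's expected payoff is I: 19/5; II: 33/5; III: 21/5.
Taking the (1/7, 2/7, 4/7)-weighted average: (1/7)·(19/5) + (2/7)·(33/5) + (4/7)·(21/5) = 169/35.

169/35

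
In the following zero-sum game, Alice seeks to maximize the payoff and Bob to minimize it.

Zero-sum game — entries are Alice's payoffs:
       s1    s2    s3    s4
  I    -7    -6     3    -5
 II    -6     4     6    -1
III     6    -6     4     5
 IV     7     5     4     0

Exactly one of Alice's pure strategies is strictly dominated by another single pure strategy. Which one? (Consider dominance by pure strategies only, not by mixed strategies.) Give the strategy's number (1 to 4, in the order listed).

Compare I with II: -6 > -7, 4 > -6, 6 > 3, -1 > -5.
So II strictly dominates I for Alice; I is strictly dominated.

1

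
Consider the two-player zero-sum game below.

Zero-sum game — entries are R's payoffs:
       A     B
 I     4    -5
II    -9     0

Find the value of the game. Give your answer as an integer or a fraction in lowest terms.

Row minima are -5 and -9, so R's maximin is -5; column maxima are 4 and 0, so C's minimax is 0. These differ, so the equilibrium is in mixed strategies.
Let R play I with probability p. C is indifferent when 4p − 9(1−p) = −5p, giving p = 1/2.
Let C play A with probability q. R is indifferent when 4q − 5(1−q) = −9q, giving q = 5/18.
The value is 4·(5/18) + (-5)·(13/18) = -5/2.

-5/2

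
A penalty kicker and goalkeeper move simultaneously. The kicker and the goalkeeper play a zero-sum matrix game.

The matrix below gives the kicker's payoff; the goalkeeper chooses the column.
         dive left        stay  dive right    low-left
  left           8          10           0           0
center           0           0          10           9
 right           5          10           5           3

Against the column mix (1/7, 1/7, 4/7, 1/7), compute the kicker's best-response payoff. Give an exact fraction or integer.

7

left: (8)·(1/7) + (10)·(1/7) + (0)·(4/7) + (0)·(1/7) = 18/7.
center: (0)·(1/7) + (0)·(1/7) + (10)·(4/7) + (9)·(1/7) = 7.
right: (5)·(1/7) + (10)·(1/7) + (5)·(4/7) + (3)·(1/7) = 38/7.
The best pure response is center with expected payoff 7.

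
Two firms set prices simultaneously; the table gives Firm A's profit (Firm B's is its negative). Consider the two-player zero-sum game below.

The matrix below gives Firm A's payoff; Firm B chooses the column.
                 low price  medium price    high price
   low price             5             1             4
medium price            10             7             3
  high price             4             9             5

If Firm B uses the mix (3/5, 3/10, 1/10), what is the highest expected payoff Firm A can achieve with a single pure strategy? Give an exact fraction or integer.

low price: (5)·(3/5) + (1)·(3/10) + (4)·(1/10) = 37/10.
medium price: (10)·(3/5) + (7)·(3/10) + (3)·(1/10) = 42/5.
high price: (4)·(3/5) + (9)·(3/10) + (5)·(1/10) = 28/5.
The best pure response is medium price with expected payoff 42/5.

42/5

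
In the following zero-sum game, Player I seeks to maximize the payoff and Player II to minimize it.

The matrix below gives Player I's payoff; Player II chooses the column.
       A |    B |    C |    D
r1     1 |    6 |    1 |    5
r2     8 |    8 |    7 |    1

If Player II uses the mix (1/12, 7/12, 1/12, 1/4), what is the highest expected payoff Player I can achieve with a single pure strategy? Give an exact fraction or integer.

r1: (1)·(1/12) + (6)·(7/12) + (1)·(1/12) + (5)·(1/4) = 59/12.
r2: (8)·(1/12) + (8)·(7/12) + (7)·(1/12) + (1)·(1/4) = 37/6.
The best pure response is r2 with expected payoff 37/6.

37/6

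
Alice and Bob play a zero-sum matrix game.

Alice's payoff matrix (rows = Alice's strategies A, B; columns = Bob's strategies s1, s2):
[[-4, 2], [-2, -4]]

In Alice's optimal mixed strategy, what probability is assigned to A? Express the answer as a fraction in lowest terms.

1/4

Row minima are -4 and -4, so Alice's maximin is -4; column maxima are -2 and 2, so Bob's minimax is -2. These differ, so the equilibrium is in mixed strategies.
Let Alice play A with probability p. Bob is indifferent when −4p − 2(1−p) = 2p − 4(1−p), giving p = 1/4.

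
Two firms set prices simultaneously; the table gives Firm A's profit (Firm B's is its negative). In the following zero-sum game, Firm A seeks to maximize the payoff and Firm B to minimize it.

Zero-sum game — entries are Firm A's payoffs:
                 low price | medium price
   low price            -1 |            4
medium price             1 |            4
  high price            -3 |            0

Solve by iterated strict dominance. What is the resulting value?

Row high price is strictly dominated by row low price (-1>-3, 4>0); eliminate high price.
Column medium price is strictly dominated by low price for Firm B (-1<4, 1<4); eliminate medium price.
Row low price is strictly dominated by row medium price (1>-1); eliminate low price.
Only (medium price, low price) remains, with payoff 1.

1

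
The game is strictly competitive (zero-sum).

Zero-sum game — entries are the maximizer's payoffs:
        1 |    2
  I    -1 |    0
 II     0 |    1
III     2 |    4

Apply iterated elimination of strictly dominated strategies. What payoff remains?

2

Row II is strictly dominated by row III (2>0, 4>1); eliminate II.
Column 2 is strictly dominated by 1 for the minimizer (-1<0, 2<4); eliminate 2.
Row I is strictly dominated by row III (2>-1); eliminate I.
Only (III, 1) remains, with payoff 2.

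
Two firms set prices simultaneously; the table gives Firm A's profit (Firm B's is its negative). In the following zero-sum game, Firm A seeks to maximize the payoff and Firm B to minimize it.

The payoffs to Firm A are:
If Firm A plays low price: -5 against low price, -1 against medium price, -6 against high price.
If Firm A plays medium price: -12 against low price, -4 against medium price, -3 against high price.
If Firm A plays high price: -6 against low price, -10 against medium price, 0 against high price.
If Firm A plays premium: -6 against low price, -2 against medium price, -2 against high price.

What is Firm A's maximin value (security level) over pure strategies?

The worst-case payoff for each row is low price: -6, medium price: -12, high price: -10, premium: -6.
The best of these is -6.

-6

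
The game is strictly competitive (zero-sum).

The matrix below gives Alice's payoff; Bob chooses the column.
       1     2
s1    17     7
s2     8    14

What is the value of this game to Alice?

Row minima are 7 and 8, so Alice's maximin is 8; column maxima are 17 and 14, so Bob's minimax is 14. These differ, so the equilibrium is in mixed strategies.
Let Alice play s1 with probability p. Bob is indifferent when 17p + 8(1−p) = 7p + 14(1−p), giving p = 3/8.
Let Bob play 1 with probability q. Alice is indifferent when 17q + 7(1−q) = 8q + 14(1−q), giving q = 7/16.
The value is 17·(7/16) + (7)·(9/16) = 91/8.

91/8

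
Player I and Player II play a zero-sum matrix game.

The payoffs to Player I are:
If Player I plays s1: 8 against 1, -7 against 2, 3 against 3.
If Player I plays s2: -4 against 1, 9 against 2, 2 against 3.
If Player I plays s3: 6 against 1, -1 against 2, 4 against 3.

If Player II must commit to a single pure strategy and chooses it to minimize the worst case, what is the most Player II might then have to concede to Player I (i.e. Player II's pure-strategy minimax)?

The worst case (largest entry) in each column is 1: 8, 2: 9, 3: 4.
The best (smallest) of these is 4.

4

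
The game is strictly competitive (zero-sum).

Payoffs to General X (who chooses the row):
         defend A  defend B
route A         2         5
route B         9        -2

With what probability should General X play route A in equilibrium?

Row minima are 2 and -2, so General X's maximin is 2; column maxima are 9 and 5, so General Y's minimax is 5. These differ, so the equilibrium is in mixed strategies.
Let General X play route A with probability p. General Y is indifferent when 2p + 9(1−p) = 5p − 2(1−p), giving p = 11/14.

11/14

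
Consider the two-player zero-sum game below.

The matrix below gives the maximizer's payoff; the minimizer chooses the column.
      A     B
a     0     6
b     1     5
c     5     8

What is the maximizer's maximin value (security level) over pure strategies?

The worst-case payoff for each row is a: 0, b: 1, c: 5.
The best of these is 5.

5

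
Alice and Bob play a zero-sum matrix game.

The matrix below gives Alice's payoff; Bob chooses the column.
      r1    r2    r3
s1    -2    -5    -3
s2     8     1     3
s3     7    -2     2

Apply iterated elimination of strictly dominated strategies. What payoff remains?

1

Row s3 is strictly dominated by row s2 (8>7, 1>-2, 3>2); eliminate s3.
Row s1 is strictly dominated by row s2 (8>-2, 1>-5, 3>-3); eliminate s1.
Column r1 is strictly dominated by r2 for Bob (1<8); eliminate r1.
Column r3 is strictly dominated by r2 for Bob (1<3); eliminate r3.
Only (s2, r2) remains, with payoff 1.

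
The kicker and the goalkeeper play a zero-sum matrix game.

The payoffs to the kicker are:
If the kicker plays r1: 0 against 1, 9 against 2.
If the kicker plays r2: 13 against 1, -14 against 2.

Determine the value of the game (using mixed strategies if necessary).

13/4

Row minima are 0 and -14, so the kicker's maximin is 0; column maxima are 13 and 9, so the goalkeeper's minimax is 9. These differ, so the equilibrium is in mixed strategies.
Let the kicker play r1 with probability p. The goalkeeper is indifferent when 13(1−p) = 9p − 14(1−p), giving p = 3/4.
Let the goalkeeper play 1 with probability q. The kicker is indifferent when 9(1−q) = 13q − 14(1−q), giving q = 23/36.
The value is 0·(23/36) + (9)·(13/36) = 13/4.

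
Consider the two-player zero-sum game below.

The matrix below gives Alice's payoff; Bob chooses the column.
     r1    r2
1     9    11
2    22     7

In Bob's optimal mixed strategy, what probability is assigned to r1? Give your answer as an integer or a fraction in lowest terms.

Row minima are 9 and 7, so Alice's maximin is 9; column maxima are 22 and 11, so Bob's minimax is 11. These differ, so the equilibrium is in mixed strategies.
Let Bob play r1 with probability q. Alice is indifferent when 9q + 11(1−q) = 22q + 7(1−q), giving q = 4/17.

4/17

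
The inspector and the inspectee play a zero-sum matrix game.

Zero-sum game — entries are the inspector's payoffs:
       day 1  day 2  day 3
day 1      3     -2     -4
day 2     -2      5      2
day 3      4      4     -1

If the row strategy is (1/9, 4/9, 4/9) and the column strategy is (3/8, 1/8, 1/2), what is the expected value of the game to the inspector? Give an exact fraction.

67/72

Against (3/8, 1/8, 1/2), each row's expected payoff is day 1: -9/8; day 2: 7/8; day 3: 3/2.
Taking the (1/9, 4/9, 4/9)-weighted average: (1/9)·(-9/8) + (4/9)·(7/8) + (4/9)·(3/2) = 67/72.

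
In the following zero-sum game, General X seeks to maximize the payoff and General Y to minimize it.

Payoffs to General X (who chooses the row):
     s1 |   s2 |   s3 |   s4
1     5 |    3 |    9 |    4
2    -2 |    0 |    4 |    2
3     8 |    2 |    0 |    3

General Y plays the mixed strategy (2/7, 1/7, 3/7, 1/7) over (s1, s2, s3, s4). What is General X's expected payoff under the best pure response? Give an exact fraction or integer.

44/7

1: (5)·(2/7) + (3)·(1/7) + (9)·(3/7) + (4)·(1/7) = 44/7.
2: (-2)·(2/7) + (0)·(1/7) + (4)·(3/7) + (2)·(1/7) = 10/7.
3: (8)·(2/7) + (2)·(1/7) + (0)·(3/7) + (3)·(1/7) = 3.
The best pure response is 1 with expected payoff 44/7.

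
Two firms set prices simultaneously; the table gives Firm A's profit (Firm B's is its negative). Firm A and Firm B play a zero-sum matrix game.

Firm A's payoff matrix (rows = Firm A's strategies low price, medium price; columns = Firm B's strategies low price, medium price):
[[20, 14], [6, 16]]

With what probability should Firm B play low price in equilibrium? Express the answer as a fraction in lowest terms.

1/8

Row minima are 14 and 6, so Firm A's maximin is 14; column maxima are 20 and 16, so Firm B's minimax is 16. These differ, so the equilibrium is in mixed strategies.
Let Firm B play low price with probability q. Firm A is indifferent when 20q + 14(1−q) = 6q + 16(1−q), giving q = 1/8.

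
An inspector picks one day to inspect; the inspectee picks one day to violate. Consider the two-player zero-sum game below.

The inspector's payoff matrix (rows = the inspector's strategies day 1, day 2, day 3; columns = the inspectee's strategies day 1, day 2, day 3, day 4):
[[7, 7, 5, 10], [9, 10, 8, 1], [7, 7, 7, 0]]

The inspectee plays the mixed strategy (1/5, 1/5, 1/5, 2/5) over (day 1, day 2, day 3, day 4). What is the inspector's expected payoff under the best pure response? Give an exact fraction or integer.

39/5

day 1: (7)·(1/5) + (7)·(1/5) + (5)·(1/5) + (10)·(2/5) = 39/5.
day 2: (9)·(1/5) + (10)·(1/5) + (8)·(1/5) + (1)·(2/5) = 29/5.
day 3: (7)·(1/5) + (7)·(1/5) + (7)·(1/5) + (0)·(2/5) = 21/5.
The best pure response is day 1 with expected payoff 39/5.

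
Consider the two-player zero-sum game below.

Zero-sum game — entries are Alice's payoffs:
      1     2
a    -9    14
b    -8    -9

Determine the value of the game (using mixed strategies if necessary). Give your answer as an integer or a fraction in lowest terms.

-193/24

Row minima are -9 and -9, so Alice's maximin is -9; column maxima are -8 and 14, so Bob's minimax is -8. These differ, so the equilibrium is in mixed strategies.
Let Alice play a with probability p. Bob is indifferent when −9p − 8(1−p) = 14p − 9(1−p), giving p = 1/24.
Let Bob play 1 with probability q. Alice is indifferent when −9q + 14(1−q) = −8q − 9(1−q), giving q = 23/24.
The value is -9·(23/24) + (14)·(1/24) = -193/24.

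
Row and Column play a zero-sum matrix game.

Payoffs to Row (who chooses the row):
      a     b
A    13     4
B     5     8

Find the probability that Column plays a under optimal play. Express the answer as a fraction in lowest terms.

Row minima are 4 and 5, so Row's maximin is 5; column maxima are 13 and 8, so Column's minimax is 8. These differ, so the equilibrium is in mixed strategies.
Let Column play a with probability q. Row is indifferent when 13q + 4(1−q) = 5q + 8(1−q), giving q = 1/3.

1/3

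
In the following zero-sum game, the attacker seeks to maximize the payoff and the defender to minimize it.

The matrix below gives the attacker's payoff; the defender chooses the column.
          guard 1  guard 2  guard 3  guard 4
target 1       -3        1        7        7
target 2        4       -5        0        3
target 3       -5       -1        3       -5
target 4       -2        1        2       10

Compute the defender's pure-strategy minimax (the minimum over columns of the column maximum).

The worst case (largest entry) in each column is guard 1: 4, guard 2: 1, guard 3: 7, guard 4: 10.
The best (smallest) of these is 1.

1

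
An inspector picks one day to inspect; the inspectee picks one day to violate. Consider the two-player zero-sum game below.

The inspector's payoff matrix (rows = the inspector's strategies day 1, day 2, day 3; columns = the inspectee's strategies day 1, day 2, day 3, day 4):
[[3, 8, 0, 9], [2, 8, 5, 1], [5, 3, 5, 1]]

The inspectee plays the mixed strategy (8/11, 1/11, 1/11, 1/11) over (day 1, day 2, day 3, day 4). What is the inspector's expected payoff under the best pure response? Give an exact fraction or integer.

day 1: (3)·(8/11) + (8)·(1/11) + (0)·(1/11) + (9)·(1/11) = 41/11.
day 2: (2)·(8/11) + (8)·(1/11) + (5)·(1/11) + (1)·(1/11) = 30/11.
day 3: (5)·(8/11) + (3)·(1/11) + (5)·(1/11) + (1)·(1/11) = 49/11.
The best pure response is day 3 with expected payoff 49/11.

49/11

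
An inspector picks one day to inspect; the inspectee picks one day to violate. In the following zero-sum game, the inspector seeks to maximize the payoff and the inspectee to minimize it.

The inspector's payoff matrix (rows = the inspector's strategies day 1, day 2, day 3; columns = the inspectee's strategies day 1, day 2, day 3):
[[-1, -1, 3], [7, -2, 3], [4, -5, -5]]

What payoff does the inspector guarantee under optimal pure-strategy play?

-1

Row minima: -1, -2, -5 → the inspector's maximin is -1.
Column maxima: 7, -1, 3 → the inspectee's minimax is -1.
They coincide at (day 1, day 2), so the value is -1.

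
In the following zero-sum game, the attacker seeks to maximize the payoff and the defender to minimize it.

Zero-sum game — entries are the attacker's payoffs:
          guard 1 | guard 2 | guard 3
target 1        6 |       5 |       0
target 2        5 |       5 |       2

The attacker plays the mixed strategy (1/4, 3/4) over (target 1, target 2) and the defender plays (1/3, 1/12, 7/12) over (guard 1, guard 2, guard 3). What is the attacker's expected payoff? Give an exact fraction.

Against (1/3, 1/12, 7/12), each row's expected payoff is target 1: 29/12; target 2: 13/4.
Taking the (1/4, 3/4)-weighted average: (1/4)·(29/12) + (3/4)·(13/4) = 73/24.

73/24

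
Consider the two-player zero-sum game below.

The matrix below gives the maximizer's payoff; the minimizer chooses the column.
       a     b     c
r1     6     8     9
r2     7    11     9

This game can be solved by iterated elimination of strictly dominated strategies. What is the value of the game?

Column b is strictly dominated by a for the minimizer (6<8, 7<11); eliminate b.
Column c is strictly dominated by a for the minimizer (6<9, 7<9); eliminate c.
Row r1 is strictly dominated by row r2 (7>6); eliminate r1.
Only (r2, a) remains, with payoff 7.

7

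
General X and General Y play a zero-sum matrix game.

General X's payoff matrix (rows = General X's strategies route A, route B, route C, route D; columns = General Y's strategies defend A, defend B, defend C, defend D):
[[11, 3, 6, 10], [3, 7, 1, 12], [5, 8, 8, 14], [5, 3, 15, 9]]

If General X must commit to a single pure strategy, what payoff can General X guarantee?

5

The worst-case payoff for each row is route A: 3, route B: 1, route C: 5, route D: 3.
The best of these is 5.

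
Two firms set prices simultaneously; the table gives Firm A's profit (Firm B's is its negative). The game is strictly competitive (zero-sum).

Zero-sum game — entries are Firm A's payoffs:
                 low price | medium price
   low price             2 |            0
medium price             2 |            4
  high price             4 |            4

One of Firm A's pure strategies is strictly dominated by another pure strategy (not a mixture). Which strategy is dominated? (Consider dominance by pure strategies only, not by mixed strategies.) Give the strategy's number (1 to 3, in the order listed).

1

Compare low price with high price: 4 > 2, 4 > 0.
So high price strictly dominates low price for Firm A; low price is strictly dominated.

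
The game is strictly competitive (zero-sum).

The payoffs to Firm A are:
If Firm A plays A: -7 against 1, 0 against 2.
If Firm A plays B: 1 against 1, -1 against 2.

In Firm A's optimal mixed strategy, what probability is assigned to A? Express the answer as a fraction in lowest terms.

Row minima are -7 and -1, so Firm A's maximin is -1; column maxima are 1 and 0, so Firm B's minimax is 0. These differ, so the equilibrium is in mixed strategies.
Let Firm A play A with probability p. Firm B is indifferent when −7p + (1−p) = −(1−p), giving p = 2/9.

2/9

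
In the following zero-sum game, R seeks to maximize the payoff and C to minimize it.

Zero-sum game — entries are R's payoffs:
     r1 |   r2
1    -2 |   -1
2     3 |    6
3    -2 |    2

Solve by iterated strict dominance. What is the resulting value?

3

Column r2 is strictly dominated by r1 for C (-2<-1, 3<6, -2<2); eliminate r2.
Row 3 is strictly dominated by row 2 (3>-2); eliminate 3.
Row 1 is strictly dominated by row 2 (3>-2); eliminate 1.
Only (2, r1) remains, with payoff 3.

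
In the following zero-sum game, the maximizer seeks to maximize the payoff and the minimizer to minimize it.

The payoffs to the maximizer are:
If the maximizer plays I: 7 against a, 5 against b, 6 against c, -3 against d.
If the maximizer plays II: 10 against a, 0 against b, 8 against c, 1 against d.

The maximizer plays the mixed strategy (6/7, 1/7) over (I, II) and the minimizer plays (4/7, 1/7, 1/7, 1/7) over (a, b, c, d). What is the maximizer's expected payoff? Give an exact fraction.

Against (4/7, 1/7, 1/7, 1/7), each row's expected payoff is I: 36/7; II: 7.
Taking the (6/7, 1/7)-weighted average: (6/7)·(36/7) + (1/7)·(7) = 265/49.

265/49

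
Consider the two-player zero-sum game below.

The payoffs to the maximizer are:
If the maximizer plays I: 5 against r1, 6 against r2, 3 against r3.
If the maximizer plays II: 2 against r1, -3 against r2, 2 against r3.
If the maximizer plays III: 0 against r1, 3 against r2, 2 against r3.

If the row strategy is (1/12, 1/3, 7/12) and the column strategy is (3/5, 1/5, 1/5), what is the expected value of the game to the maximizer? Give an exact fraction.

79/60

Against (3/5, 1/5, 1/5), each row's expected payoff is I: 24/5; II: 1; III: 1.
Taking the (1/12, 1/3, 7/12)-weighted average: (1/12)·(24/5) + (1/3)·(1) + (7/12)·(1) = 79/60.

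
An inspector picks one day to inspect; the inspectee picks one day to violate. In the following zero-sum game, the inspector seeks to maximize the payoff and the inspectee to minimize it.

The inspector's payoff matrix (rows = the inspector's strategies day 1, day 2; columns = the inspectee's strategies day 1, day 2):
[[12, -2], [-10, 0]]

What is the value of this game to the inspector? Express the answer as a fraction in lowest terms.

Row minima are -2 and -10, so the inspector's maximin is -2; column maxima are 12 and 0, so the inspectee's minimax is 0. These differ, so the equilibrium is in mixed strategies.
Let the inspector play day 1 with probability p. The inspectee is indifferent when 12p − 10(1−p) = −2p, giving p = 5/12.
Let the inspectee play day 1 with probability q. The inspector is indifferent when 12q − 2(1−q) = −10q, giving q = 1/12.
The value is 12·(1/12) + (-2)·(11/12) = -5/6.

-5/6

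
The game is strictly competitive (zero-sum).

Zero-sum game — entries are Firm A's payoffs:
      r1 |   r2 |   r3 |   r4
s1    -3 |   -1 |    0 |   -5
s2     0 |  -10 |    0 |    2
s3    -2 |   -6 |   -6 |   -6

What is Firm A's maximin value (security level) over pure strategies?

The worst-case payoff for each row is s1: -5, s2: -10, s3: -6.
The best of these is -5.

-5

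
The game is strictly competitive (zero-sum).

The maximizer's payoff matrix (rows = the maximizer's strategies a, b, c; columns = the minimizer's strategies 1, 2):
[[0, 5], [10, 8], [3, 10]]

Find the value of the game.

Row a is strictly dominated by row c, so the maximizer never plays it.
The remaining 2×2 game on (b, c) × (1, 2) has no saddle point. Let the maximizer play b with probability p; indifference gives 10p + 3(1−p) = 8p + 10(1−p), so p = 7/9.
Similarly the minimizer's optimal q on 1 is 2/9, and the value is 10·(2/9) + (8)·(7/9) = 76/9.

76/9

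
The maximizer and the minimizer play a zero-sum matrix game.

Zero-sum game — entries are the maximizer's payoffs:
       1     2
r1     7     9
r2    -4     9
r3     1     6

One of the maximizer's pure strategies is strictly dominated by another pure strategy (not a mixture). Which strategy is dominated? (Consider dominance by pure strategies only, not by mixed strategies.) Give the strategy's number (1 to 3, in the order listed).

Compare r3 with r1: 7 > 1, 9 > 6.
So r1 strictly dominates r3 for the maximizer; r3 is strictly dominated.

3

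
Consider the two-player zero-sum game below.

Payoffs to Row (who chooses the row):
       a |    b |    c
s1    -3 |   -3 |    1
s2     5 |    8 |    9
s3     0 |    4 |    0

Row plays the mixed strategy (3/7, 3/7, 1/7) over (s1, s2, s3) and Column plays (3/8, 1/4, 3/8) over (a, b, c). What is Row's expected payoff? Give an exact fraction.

Against (3/8, 1/4, 3/8), each row's expected payoff is s1: -3/2; s2: 29/4; s3: 1.
Taking the (3/7, 3/7, 1/7)-weighted average: (3/7)·(-3/2) + (3/7)·(29/4) + (1/7)·(1) = 73/28.

73/28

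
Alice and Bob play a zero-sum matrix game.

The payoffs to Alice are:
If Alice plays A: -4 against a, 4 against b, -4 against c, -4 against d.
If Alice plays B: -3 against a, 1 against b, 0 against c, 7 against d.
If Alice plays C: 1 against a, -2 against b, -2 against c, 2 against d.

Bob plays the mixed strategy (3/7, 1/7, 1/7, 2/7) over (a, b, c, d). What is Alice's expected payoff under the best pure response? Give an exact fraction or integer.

A: (-4)·(3/7) + (4)·(1/7) + (-4)·(1/7) + (-4)·(2/7) = -20/7.
B: (-3)·(3/7) + (1)·(1/7) + (0)·(1/7) + (7)·(2/7) = 6/7.
C: (1)·(3/7) + (-2)·(1/7) + (-2)·(1/7) + (2)·(2/7) = 3/7.
The best pure response is B with expected payoff 6/7.

6/7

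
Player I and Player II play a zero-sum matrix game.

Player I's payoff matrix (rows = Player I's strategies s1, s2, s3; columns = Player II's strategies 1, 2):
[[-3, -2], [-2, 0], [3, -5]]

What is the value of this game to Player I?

Row s1 is strictly dominated by row s2, so Player I never plays it.
The remaining 2×2 game on (s2, s3) × (1, 2) has no saddle point. Let Player I play s2 with probability p; indifference gives −2p + 3(1−p) = −5(1−p), so p = 4/5.
Similarly Player II's optimal q on 1 is 1/2, and the value is -2·(1/2) + (0)·(1/2) = -1.

-1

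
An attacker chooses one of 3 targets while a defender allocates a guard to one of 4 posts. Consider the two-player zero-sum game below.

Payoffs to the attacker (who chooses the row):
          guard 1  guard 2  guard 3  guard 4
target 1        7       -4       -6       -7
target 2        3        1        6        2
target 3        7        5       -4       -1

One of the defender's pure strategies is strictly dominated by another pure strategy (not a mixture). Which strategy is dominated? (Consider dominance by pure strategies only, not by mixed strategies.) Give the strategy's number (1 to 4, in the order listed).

The defender prefers columns that give the attacker less. Compare guard 1 with guard 2: -4 < 7, 1 < 3, 5 < 7.
So guard 2 strictly dominates guard 1 for the defender; guard 1 is strictly dominated.

1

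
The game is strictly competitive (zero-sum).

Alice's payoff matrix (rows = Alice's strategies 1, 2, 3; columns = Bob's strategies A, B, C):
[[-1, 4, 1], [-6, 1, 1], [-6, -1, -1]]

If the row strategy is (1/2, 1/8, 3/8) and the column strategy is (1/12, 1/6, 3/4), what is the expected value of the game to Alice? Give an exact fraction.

3/16

Against (1/12, 1/6, 3/4), each row's expected payoff is 1: 4/3; 2: 5/12; 3: -17/12.
Taking the (1/2, 1/8, 3/8)-weighted average: (1/2)·(4/3) + (1/8)·(5/12) + (3/8)·(-17/12) = 3/16.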